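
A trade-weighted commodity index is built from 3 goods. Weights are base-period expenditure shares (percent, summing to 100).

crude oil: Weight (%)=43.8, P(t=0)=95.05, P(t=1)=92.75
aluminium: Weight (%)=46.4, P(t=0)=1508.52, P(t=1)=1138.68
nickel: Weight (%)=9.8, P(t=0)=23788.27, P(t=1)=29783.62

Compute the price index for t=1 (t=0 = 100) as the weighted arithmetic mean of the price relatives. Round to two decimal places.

crude oil: 43.8 × (92.75/95.05) = 43.8 × 0.975802 = 42.7401
aluminium: 46.4 × (1138.68/1508.52) = 46.4 × 0.754833 = 35.0242
nickel: 9.8 × (29783.62/23788.27) = 9.8 × 1.252030 = 12.2699
Index = Σ wᵢ·(p₁ᵢ/p₀ᵢ) = 42.7401 + 35.0242 + 12.2699 = 90.0343

90.03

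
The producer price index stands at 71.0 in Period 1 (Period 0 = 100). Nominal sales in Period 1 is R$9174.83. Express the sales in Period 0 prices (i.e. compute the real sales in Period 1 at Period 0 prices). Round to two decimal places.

12922.30

Real = Nominal ÷ (Index/100) = 9174.83 ÷ (71.0/100)
     = 9174.83 ÷ 0.710 = 12922.2958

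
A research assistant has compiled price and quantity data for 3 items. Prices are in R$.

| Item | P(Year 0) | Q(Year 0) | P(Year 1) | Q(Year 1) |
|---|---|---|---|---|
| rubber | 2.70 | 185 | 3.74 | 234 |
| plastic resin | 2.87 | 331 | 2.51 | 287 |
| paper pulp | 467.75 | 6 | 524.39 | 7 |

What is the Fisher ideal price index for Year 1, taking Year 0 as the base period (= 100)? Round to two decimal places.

Laspeyres component (base-period weights):
ΣP(Year 1)Q(Year 0) = 3.74×185 + 2.51×331 + 524.39×6 = 691.9 + 830.81 + 3146.34 = 4669.05
ΣP(Year 0)Q(Year 0) = 2.70×185 + 2.87×331 + 467.75×6 = 499.5 + 949.97 + 2806.5 = 4255.97
L = 4669.05 / 4255.97 × 100 = 109.7059
Paasche component (current-period weights):
ΣP(Year 1)Q(Year 1) = 3.74×234 + 2.51×287 + 524.39×7 = 875.16 + 720.37 + 3670.73 = 5266.26
ΣP(Year 0)Q(Year 1) = 2.70×234 + 2.87×287 + 467.75×7 = 631.8 + 823.69 + 3274.25 = 4729.74
P = 5266.26 / 4729.74 × 100 = 111.3435
Fisher = √(L × P) = √(109.7059 × 111.3435) = 110.5217

110.52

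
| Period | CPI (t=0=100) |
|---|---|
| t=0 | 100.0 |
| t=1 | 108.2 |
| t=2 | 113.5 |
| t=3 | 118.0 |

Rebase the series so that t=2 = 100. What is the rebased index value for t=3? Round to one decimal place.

104.0

Rebased(t=3) = 118.0 / 113.5 × 100 = 103.9648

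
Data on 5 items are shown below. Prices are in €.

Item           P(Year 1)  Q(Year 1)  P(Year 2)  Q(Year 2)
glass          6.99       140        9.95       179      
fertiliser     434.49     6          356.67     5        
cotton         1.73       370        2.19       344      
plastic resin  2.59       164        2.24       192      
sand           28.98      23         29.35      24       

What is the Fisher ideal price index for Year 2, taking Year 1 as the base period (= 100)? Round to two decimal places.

Laspeyres component (base-period weights):
ΣP(Year 2)Q(Year 1) = 9.95×140 + 356.67×6 + 2.19×370 + 2.24×164 + 29.35×23 = 1393 + 2140.02 + 810.3 + 367.36 + 675.05 = 5385.73
ΣP(Year 1)Q(Year 1) = 6.99×140 + 434.49×6 + 1.73×370 + 2.59×164 + 28.98×23 = 978.6 + 2606.94 + 640.1 + 424.76 + 666.54 = 5316.94
L = 5385.73 / 5316.94 × 100 = 101.2938
Paasche component (current-period weights):
ΣP(Year 2)Q(Year 2) = 9.95×179 + 356.67×5 + 2.19×344 + 2.24×192 + 29.35×24 = 1781.05 + 1783.35 + 753.36 + 430.08 + 704.4 = 5452.24
ΣP(Year 1)Q(Year 2) = 6.99×179 + 434.49×5 + 1.73×344 + 2.59×192 + 28.98×24 = 1251.21 + 2172.45 + 595.12 + 497.28 + 695.52 = 5211.58
P = 5452.24 / 5211.58 × 100 = 104.6178
Fisher = √(L × P) = √(101.2938 × 104.6178) = 102.9424

102.94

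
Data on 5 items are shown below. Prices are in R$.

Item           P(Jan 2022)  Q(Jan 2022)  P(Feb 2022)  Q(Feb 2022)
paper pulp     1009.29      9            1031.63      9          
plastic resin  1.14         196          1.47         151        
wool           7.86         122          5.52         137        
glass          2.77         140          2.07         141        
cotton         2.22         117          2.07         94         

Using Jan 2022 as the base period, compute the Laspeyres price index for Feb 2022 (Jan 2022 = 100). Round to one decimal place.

Laspeyres price index uses base-period quantities as weights.
ΣP(Feb 2022)·Q(Jan 2022) = 1031.63×9 + 1.47×196 + 5.52×122 + 2.07×140 + 2.07×117 = 9284.67 + 288.12 + 673.44 + 289.8 + 242.19 = 10778.22
ΣP(Jan 2022)·Q(Jan 2022) = 1009.29×9 + 1.14×196 + 7.86×122 + 2.77×140 + 2.22×117 = 9083.61 + 223.44 + 958.92 + 387.8 + 259.74 = 10913.51
Index = 10778.22 / 10913.51 × 100 = 98.7603

98.8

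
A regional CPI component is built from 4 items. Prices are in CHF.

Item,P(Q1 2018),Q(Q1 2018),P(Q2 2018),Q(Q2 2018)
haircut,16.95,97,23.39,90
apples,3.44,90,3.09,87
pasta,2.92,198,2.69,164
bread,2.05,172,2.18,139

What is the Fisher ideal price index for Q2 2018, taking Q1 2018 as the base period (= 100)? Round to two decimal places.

Laspeyres component (base-period weights):
ΣP(Q2 2018)Q(Q1 2018) = 23.39×97 + 3.09×90 + 2.69×198 + 2.18×172 = 2268.83 + 278.1 + 532.62 + 374.96 = 3454.51
ΣP(Q1 2018)Q(Q1 2018) = 16.95×97 + 3.44×90 + 2.92×198 + 2.05×172 = 1644.15 + 309.6 + 578.16 + 352.6 = 2884.51
L = 3454.51 / 2884.51 × 100 = 119.7607
Paasche component (current-period weights):
ΣP(Q2 2018)Q(Q2 2018) = 23.39×90 + 3.09×87 + 2.69×164 + 2.18×139 = 2105.1 + 268.83 + 441.16 + 303.02 = 3118.11
ΣP(Q1 2018)Q(Q2 2018) = 16.95×90 + 3.44×87 + 2.92×164 + 2.05×139 = 1525.5 + 299.28 + 478.88 + 284.95 = 2588.61
P = 3118.11 / 2588.61 × 100 = 120.4550
Fisher = √(L × P) = √(119.7607 × 120.4550) = 120.1074

120.11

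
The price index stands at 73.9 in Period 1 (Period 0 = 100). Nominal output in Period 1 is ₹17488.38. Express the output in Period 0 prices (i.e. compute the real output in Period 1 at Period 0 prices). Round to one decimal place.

23664.9

Real = Nominal ÷ (Index/100) = 17488.38 ÷ (73.9/100)
     = 17488.38 ÷ 0.739 = 23664.9256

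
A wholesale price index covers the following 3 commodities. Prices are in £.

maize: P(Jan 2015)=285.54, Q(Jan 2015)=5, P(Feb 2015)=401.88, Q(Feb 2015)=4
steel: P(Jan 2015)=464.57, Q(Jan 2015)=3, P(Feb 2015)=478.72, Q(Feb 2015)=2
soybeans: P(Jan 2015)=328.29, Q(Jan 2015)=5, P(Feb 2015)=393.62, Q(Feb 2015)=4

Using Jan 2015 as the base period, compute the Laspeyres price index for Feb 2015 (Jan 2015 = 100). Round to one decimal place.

121.3

Laspeyres price index uses base-period quantities as weights.
ΣP(Feb 2015)·Q(Jan 2015) = 401.88×5 + 478.72×3 + 393.62×5 = 2009.4 + 1436.16 + 1968.1 = 5413.66
ΣP(Jan 2015)·Q(Jan 2015) = 285.54×5 + 464.57×3 + 328.29×5 = 1427.7 + 1393.71 + 1641.45 = 4462.86
Index = 5413.66 / 4462.86 × 100 = 121.3047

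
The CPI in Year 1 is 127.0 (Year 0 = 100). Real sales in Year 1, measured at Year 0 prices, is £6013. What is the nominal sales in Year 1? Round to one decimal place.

Nominal = Real × (Index/100) = 6013 × (127.0/100)
        = 6013 × 1.270 = 7636.5100

7636.5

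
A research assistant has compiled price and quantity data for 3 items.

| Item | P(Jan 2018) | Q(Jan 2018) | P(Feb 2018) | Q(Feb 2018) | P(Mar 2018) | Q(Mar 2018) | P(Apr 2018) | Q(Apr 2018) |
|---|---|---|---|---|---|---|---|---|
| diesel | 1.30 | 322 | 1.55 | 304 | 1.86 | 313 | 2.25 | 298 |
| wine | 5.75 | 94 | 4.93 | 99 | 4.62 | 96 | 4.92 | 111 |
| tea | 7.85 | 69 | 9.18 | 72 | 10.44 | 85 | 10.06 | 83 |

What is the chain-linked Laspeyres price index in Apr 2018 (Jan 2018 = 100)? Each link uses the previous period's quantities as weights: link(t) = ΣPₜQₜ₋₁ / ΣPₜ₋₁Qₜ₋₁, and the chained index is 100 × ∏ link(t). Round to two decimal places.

Link Jan 2018→Feb 2018:
ΣP(Feb 2018)Q(Jan 2018) = 1.55×322 + 4.93×94 + 9.18×69 = 499.1 + 463.42 + 633.42 = 1595.94
ΣP(Jan 2018)Q(Jan 2018) = 1.30×322 + 5.75×94 + 7.85×69 = 418.6 + 540.5 + 541.65 = 1500.75
link = 1595.94/1500.75 = 1.063428
Link Feb 2018→Mar 2018:
ΣP(Mar 2018)Q(Feb 2018) = 1.86×304 + 4.62×99 + 10.44×72 = 565.44 + 457.38 + 751.68 = 1774.5
ΣP(Feb 2018)Q(Feb 2018) = 1.55×304 + 4.93×99 + 9.18×72 = 471.2 + 488.07 + 660.96 = 1620.23
link = 1774.5/1620.23 = 1.095215
Link Mar 2018→Apr 2018:
ΣP(Apr 2018)Q(Mar 2018) = 2.25×313 + 4.92×96 + 10.06×85 = 704.25 + 472.32 + 855.1 = 2031.67
ΣP(Mar 2018)Q(Mar 2018) = 1.86×313 + 4.62×96 + 10.44×85 = 582.18 + 443.52 + 887.4 = 1913.1
link = 2031.67/1913.1 = 1.061978
Chained index = 100 × 1.063428 × 1.095215 × 1.061978 = 123.6867

123.69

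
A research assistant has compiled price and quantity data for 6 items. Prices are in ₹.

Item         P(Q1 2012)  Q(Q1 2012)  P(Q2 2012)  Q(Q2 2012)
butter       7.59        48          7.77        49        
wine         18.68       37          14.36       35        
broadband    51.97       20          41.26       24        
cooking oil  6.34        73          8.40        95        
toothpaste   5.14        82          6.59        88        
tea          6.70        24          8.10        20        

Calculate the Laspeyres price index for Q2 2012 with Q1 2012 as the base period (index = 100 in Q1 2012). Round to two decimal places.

98.01

Laspeyres price index uses base-period quantities as weights.
ΣP(Q2 2012)·Q(Q1 2012) = 7.77×48 + 14.36×37 + 41.26×20 + 8.40×73 + 6.59×82 + 8.10×24 = 372.96 + 531.32 + 825.2 + 613.2 + 540.38 + 194.4 = 3077.46
ΣP(Q1 2012)·Q(Q1 2012) = 7.59×48 + 18.68×37 + 51.97×20 + 6.34×73 + 5.14×82 + 6.70×24 = 364.32 + 691.16 + 1039.4 + 462.82 + 421.48 + 160.8 = 3139.98
Index = 3077.46 / 3139.98 × 100 = 98.0089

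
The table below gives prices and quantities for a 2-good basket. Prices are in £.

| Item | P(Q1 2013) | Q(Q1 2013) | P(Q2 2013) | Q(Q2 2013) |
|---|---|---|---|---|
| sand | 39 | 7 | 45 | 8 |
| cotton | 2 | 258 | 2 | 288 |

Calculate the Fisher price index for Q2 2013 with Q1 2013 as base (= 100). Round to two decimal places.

Laspeyres component (base-period weights):
ΣP(Q2 2013)Q(Q1 2013) = 45×7 + 2×258 = 315 + 516 = 831
ΣP(Q1 2013)Q(Q1 2013) = 39×7 + 2×258 = 273 + 516 = 789
L = 831 / 789 × 100 = 105.3232
Paasche component (current-period weights):
ΣP(Q2 2013)Q(Q2 2013) = 45×8 + 2×288 = 360 + 576 = 936
ΣP(Q1 2013)Q(Q2 2013) = 39×8 + 2×288 = 312 + 576 = 888
P = 936 / 888 × 100 = 105.4054
Fisher = √(L × P) = √(105.3232 × 105.4054) = 105.3643

105.36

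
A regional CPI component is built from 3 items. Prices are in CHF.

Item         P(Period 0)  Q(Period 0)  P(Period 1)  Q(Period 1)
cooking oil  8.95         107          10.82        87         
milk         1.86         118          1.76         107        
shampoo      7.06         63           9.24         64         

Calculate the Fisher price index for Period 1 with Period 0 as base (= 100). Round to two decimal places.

Laspeyres component (base-period weights):
ΣP(Period 1)Q(Period 0) = 10.82×107 + 1.76×118 + 9.24×63 = 1157.74 + 207.68 + 582.12 = 1947.54
ΣP(Period 0)Q(Period 0) = 8.95×107 + 1.86×118 + 7.06×63 = 957.65 + 219.48 + 444.78 = 1621.91
L = 1947.54 / 1621.91 × 100 = 120.0769
Paasche component (current-period weights):
ΣP(Period 1)Q(Period 1) = 10.82×87 + 1.76×107 + 9.24×64 = 941.34 + 188.32 + 591.36 = 1721.02
ΣP(Period 0)Q(Period 1) = 8.95×87 + 1.86×107 + 7.06×64 = 778.65 + 199.02 + 451.84 = 1429.51
P = 1721.02 / 1429.51 × 100 = 120.3923
Fisher = √(L × P) = √(120.0769 × 120.3923) = 120.2345

120.23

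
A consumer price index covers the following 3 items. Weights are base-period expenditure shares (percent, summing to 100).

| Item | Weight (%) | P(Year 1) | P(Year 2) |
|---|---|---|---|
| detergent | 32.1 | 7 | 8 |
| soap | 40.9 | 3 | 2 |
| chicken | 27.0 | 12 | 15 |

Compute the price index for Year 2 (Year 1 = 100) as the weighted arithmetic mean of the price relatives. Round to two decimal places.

97.70

detergent: 32.1 × (8/7) = 32.1 × 1.142857 = 36.6857
soap: 40.9 × (2/3) = 40.9 × 0.666667 = 27.2667
chicken: 27.0 × (15/12) = 27.0 × 1.250000 = 33.7500
Index = Σ wᵢ·(p₁ᵢ/p₀ᵢ) = 36.6857 + 27.2667 + 33.7500 = 97.7024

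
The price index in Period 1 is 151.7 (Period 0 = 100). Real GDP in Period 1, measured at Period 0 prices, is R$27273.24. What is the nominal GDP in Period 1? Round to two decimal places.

Nominal = Real × (Index/100) = 27273.24 × (151.7/100)
        = 27273.24 × 1.517 = 41373.5051

41373.51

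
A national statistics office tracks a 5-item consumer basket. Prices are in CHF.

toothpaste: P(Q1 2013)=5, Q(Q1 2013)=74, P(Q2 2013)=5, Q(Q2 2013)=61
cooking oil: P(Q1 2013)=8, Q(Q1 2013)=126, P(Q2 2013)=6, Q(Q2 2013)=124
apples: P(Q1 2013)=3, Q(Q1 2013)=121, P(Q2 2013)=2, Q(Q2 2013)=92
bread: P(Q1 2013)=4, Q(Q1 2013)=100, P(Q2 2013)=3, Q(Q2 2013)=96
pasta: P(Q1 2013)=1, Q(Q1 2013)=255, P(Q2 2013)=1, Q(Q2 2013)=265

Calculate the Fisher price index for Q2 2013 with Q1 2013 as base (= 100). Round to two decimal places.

Laspeyres component (base-period weights):
ΣP(Q2 2013)Q(Q1 2013) = 5×74 + 6×126 + 2×121 + 3×100 + 1×255 = 370 + 756 + 242 + 300 + 255 = 1923
ΣP(Q1 2013)Q(Q1 2013) = 5×74 + 8×126 + 3×121 + 4×100 + 1×255 = 370 + 1008 + 363 + 400 + 255 = 2396
L = 1923 / 2396 × 100 = 80.2588
Paasche component (current-period weights):
ΣP(Q2 2013)Q(Q2 2013) = 5×61 + 6×124 + 2×92 + 3×96 + 1×265 = 305 + 744 + 184 + 288 + 265 = 1786
ΣP(Q1 2013)Q(Q2 2013) = 5×61 + 8×124 + 3×92 + 4×96 + 1×265 = 305 + 992 + 276 + 384 + 265 = 2222
P = 1786 / 2222 × 100 = 80.3780
Fisher = √(L × P) = √(80.2588 × 80.3780) = 80.3184

80.32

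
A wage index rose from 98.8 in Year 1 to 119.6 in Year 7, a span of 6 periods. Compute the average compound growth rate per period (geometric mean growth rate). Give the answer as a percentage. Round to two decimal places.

Growth factor = (119.6/98.8)^(1/6) = (1.210526)^(1/6) = 1.032355
Growth rate = 1.032355 − 1 = 0.032355 = 3.2355%

3.24%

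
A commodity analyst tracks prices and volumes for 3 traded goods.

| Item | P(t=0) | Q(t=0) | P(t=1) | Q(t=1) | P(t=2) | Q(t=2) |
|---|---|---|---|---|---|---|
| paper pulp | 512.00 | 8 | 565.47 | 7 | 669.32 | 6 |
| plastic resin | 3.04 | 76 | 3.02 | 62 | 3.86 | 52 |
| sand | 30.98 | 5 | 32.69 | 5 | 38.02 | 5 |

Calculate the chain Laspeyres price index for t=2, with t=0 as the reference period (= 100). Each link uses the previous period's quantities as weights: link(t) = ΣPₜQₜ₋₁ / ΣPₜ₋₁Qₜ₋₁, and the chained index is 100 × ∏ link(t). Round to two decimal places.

Link t=0→t=1:
ΣP(t=1)Q(t=0) = 565.47×8 + 3.02×76 + 32.69×5 = 4523.76 + 229.52 + 163.45 = 4916.73
ΣP(t=0)Q(t=0) = 512.00×8 + 3.04×76 + 30.98×5 = 4096 + 231.04 + 154.9 = 4481.94
link = 4916.73/4481.94 = 1.097009
Link t=1→t=2:
ΣP(t=2)Q(t=1) = 669.32×7 + 3.86×62 + 38.02×5 = 4685.24 + 239.32 + 190.1 = 5114.66
ΣP(t=1)Q(t=1) = 565.47×7 + 3.02×62 + 32.69×5 = 3958.29 + 187.24 + 163.45 = 4308.98
link = 5114.66/4308.98 = 1.186977
Chained index = 100 × 1.097009 × 1.186977 = 130.2125

130.21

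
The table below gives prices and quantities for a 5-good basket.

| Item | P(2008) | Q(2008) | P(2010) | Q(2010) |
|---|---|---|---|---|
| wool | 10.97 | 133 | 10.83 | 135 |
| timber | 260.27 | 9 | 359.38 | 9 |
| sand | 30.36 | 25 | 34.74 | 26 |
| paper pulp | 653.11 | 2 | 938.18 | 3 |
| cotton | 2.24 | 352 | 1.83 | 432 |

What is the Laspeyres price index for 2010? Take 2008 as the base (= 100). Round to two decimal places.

121.17

Laspeyres price index uses base-period quantities as weights.
ΣP(2010)·Q(2008) = 10.83×133 + 359.38×9 + 34.74×25 + 938.18×2 + 1.83×352 = 1440.39 + 3234.42 + 868.5 + 1876.36 + 644.16 = 8063.83
ΣP(2008)·Q(2008) = 10.97×133 + 260.27×9 + 30.36×25 + 653.11×2 + 2.24×352 = 1459.01 + 2342.43 + 759 + 1306.22 + 788.48 = 6655.14
Index = 8063.83 / 6655.14 × 100 = 121.1669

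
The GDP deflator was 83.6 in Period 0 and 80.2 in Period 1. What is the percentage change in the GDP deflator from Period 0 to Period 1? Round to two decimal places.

Change = (80.2 − 83.6) / 83.6 × 100
       = -3.4 / 83.6 × 100 = -4.0670%

-4.07%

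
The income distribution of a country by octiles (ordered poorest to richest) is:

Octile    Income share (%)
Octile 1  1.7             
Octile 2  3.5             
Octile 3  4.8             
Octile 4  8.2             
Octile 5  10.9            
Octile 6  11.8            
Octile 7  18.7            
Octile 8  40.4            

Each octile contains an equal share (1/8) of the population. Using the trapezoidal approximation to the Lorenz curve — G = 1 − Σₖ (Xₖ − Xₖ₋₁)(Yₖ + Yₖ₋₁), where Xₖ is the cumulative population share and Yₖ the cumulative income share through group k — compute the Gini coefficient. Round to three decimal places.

Cumulative income shares Yₖ: 0.0170, 0.0520, 0.1000, 0.1820, 0.2910, 0.4090, 0.5960, 1.0000
Σ (Xₖ−Xₖ₋₁)(Yₖ+Yₖ₋₁) = (1/8)(0.0170+0.0000) + (1/8)(0.0520+0.0170) + (1/8)(0.1000+0.0520) + (1/8)(0.1820+0.1000) + (1/8)(0.2910+0.1820) + (1/8)(0.4090+0.2910) + (1/8)(0.5960+0.4090) + (1/8)(1.0000+0.5960)
  = 0.0021 + 0.0086 + 0.0190 + 0.0353 + 0.0591 + 0.0875 + 0.1256 + 0.1995 = 0.5367
G = 1 − 0.5367 = 0.4633

0.463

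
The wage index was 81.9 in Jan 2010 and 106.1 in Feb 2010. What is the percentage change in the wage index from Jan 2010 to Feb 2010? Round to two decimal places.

Change = (106.1 − 81.9) / 81.9 × 100
       = 24.2 / 81.9 × 100 = 29.5482%

29.55%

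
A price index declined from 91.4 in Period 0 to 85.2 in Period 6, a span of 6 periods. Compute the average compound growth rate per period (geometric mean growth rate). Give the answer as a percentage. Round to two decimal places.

Growth factor = (85.2/91.4)^(1/6) = (0.932166)^(1/6) = 0.988361
Growth rate = 0.988361 − 1 = -0.011639 = -1.1639%

-1.16%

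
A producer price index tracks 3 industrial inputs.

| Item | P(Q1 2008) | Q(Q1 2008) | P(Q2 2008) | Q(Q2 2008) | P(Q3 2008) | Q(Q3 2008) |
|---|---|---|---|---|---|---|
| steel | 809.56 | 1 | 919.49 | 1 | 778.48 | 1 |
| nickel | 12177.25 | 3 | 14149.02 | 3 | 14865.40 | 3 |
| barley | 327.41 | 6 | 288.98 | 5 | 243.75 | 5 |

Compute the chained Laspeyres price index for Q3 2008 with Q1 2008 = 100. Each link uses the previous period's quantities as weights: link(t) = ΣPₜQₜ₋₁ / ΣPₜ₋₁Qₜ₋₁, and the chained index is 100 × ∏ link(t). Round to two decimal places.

119.31

Link Q1 2008→Q2 2008:
ΣP(Q2 2008)Q(Q1 2008) = 919.49×1 + 14149.02×3 + 288.98×6 = 919.49 + 42447.06 + 1733.88 = 45100.43
ΣP(Q1 2008)Q(Q1 2008) = 809.56×1 + 12177.25×3 + 327.41×6 = 809.56 + 36531.75 + 1964.46 = 39305.77
link = 45100.43/39305.77 = 1.147425
Link Q2 2008→Q3 2008:
ΣP(Q3 2008)Q(Q2 2008) = 778.48×1 + 14865.40×3 + 243.75×5 = 778.48 + 44596.2 + 1218.75 = 46593.43
ΣP(Q2 2008)Q(Q2 2008) = 919.49×1 + 14149.02×3 + 288.98×5 = 919.49 + 42447.06 + 1444.9 = 44811.45
link = 46593.43/44811.45 = 1.039766
Chained index = 100 × 1.147425 × 1.039766 = 119.3054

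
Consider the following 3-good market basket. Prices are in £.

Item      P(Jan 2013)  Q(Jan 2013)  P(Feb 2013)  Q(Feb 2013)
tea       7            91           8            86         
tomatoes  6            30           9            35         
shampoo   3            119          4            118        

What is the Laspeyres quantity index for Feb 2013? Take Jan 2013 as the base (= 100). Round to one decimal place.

99.3

Laspeyres quantity index uses base-period prices as weights.
ΣP(Jan 2013)·Q(Feb 2013) = 7×86 + 6×35 + 3×118 = 602 + 210 + 354 = 1166
ΣP(Jan 2013)·Q(Jan 2013) = 7×91 + 6×30 + 3×119 = 637 + 180 + 357 = 1174
Index = 1166 / 1174 × 100 = 99.3186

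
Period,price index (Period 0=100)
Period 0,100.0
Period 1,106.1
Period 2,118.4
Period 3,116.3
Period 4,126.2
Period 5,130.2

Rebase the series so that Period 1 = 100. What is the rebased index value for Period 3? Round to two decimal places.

Rebased(Period 3) = 116.3 / 106.1 × 100 = 109.6136

109.61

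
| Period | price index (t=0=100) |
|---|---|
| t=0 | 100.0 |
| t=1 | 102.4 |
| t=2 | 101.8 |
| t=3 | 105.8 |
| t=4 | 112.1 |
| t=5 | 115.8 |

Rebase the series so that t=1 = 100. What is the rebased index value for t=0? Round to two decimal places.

Rebased(t=0) = 100.0 / 102.4 × 100 = 97.6562

97.66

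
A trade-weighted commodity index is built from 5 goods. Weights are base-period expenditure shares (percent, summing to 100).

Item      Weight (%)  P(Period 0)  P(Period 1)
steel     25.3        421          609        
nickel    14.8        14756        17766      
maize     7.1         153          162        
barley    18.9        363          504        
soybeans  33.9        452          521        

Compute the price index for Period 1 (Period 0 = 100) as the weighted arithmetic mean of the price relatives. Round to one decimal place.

steel: 25.3 × (609/421) = 25.3 × 1.446556 = 36.5979
nickel: 14.8 × (17766/14756) = 14.8 × 1.203985 = 17.8190
maize: 7.1 × (162/153) = 7.1 × 1.058824 = 7.5176
barley: 18.9 × (504/363) = 18.9 × 1.388430 = 26.2413
soybeans: 33.9 × (521/452) = 33.9 × 1.152655 = 39.0750
Index = Σ wᵢ·(p₁ᵢ/p₀ᵢ) = 36.5979 + 17.8190 + 7.5176 + 26.2413 + 39.0750 = 127.2508

127.3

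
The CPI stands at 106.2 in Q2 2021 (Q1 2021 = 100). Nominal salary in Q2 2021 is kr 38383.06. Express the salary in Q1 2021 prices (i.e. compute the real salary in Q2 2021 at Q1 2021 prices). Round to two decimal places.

36142.24

Real = Nominal ÷ (Index/100) = 38383.06 ÷ (106.2/100)
     = 38383.06 ÷ 1.062 = 36142.2411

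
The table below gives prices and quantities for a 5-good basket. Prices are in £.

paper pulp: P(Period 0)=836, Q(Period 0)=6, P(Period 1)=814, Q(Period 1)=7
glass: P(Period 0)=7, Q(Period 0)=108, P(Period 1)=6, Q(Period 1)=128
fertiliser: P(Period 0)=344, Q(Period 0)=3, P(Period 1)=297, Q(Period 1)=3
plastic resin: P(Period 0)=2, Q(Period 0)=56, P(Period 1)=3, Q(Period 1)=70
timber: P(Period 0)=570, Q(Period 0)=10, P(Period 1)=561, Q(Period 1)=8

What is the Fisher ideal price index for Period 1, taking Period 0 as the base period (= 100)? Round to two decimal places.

96.65

Laspeyres component (base-period weights):
ΣP(Period 1)Q(Period 0) = 814×6 + 6×108 + 297×3 + 3×56 + 561×10 = 4884 + 648 + 891 + 168 + 5610 = 12201
ΣP(Period 0)Q(Period 0) = 836×6 + 7×108 + 344×3 + 2×56 + 570×10 = 5016 + 756 + 1032 + 112 + 5700 = 12616
L = 12201 / 12616 × 100 = 96.7105
Paasche component (current-period weights):
ΣP(Period 1)Q(Period 1) = 814×7 + 6×128 + 297×3 + 3×70 + 561×8 = 5698 + 768 + 891 + 210 + 4488 = 12055
ΣP(Period 0)Q(Period 1) = 836×7 + 7×128 + 344×3 + 2×70 + 570×8 = 5852 + 896 + 1032 + 140 + 4560 = 12480
P = 12055 / 12480 × 100 = 96.5946
Fisher = √(L × P) = √(96.7105 × 96.5946) = 96.6525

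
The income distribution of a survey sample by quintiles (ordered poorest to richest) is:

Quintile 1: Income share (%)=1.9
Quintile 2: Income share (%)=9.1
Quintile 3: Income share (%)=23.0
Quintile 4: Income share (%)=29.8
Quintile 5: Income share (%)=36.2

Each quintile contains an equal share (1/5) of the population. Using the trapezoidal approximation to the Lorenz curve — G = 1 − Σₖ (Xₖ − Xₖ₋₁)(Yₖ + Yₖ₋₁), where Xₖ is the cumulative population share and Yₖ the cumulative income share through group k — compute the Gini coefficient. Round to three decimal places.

Cumulative income shares Yₖ: 0.0190, 0.1100, 0.3400, 0.6380, 1.0000
Σ (Xₖ−Xₖ₋₁)(Yₖ+Yₖ₋₁) = (1/5)(0.0190+0.0000) + (1/5)(0.1100+0.0190) + (1/5)(0.3400+0.1100) + (1/5)(0.6380+0.3400) + (1/5)(1.0000+0.6380)
  = 0.0038 + 0.0258 + 0.0900 + 0.1956 + 0.3276 = 0.6428
G = 1 − 0.6428 = 0.3572

0.357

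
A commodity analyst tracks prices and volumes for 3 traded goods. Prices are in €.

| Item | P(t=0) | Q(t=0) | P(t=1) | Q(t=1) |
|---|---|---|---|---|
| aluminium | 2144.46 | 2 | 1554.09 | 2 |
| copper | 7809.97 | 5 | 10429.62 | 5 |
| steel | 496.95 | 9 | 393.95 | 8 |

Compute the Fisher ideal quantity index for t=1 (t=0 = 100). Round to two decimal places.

99.15

Laspeyres component (base-period weights):
ΣP(t=0)Q(t=1) = 2144.46×2 + 7809.97×5 + 496.95×8 = 4288.92 + 39049.85 + 3975.6 = 47314.37
ΣP(t=0)Q(t=0) = 2144.46×2 + 7809.97×5 + 496.95×9 = 4288.92 + 39049.85 + 4472.55 = 47811.32
L = 47314.37 / 47811.32 × 100 = 98.9606
Paasche component (current-period weights):
ΣP(t=1)Q(t=1) = 1554.09×2 + 10429.62×5 + 393.95×8 = 3108.18 + 52148.1 + 3151.6 = 58407.88
ΣP(t=1)Q(t=0) = 1554.09×2 + 10429.62×5 + 393.95×9 = 3108.18 + 52148.1 + 3545.55 = 58801.83
P = 58407.88 / 58801.83 × 100 = 99.3300
Fisher = √(L × P) = √(98.9606 × 99.3300) = 99.1451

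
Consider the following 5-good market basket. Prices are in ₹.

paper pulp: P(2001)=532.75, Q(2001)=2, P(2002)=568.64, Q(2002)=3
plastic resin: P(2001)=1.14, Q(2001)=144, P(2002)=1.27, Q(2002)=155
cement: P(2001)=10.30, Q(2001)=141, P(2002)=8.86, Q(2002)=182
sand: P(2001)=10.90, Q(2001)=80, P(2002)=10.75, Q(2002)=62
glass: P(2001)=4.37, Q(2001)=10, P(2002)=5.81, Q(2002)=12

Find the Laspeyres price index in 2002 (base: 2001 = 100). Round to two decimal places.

96.94

Laspeyres price index uses base-period quantities as weights.
ΣP(2002)·Q(2001) = 568.64×2 + 1.27×144 + 8.86×141 + 10.75×80 + 5.81×10 = 1137.28 + 182.88 + 1249.26 + 860 + 58.1 = 3487.52
ΣP(2001)·Q(2001) = 532.75×2 + 1.14×144 + 10.30×141 + 10.90×80 + 4.37×10 = 1065.5 + 164.16 + 1452.3 + 872 + 43.7 = 3597.66
Index = 3487.52 / 3597.66 × 100 = 96.9386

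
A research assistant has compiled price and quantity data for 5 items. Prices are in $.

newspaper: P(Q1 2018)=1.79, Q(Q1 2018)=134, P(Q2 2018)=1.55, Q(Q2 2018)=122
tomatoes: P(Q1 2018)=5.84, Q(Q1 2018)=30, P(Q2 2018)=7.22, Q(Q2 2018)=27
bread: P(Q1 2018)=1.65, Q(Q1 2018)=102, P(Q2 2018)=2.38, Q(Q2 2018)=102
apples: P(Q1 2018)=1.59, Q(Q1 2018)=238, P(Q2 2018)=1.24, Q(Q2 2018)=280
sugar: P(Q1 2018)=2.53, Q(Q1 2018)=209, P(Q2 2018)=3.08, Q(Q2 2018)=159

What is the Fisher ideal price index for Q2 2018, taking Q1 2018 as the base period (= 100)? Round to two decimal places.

Laspeyres component (base-period weights):
ΣP(Q2 2018)Q(Q1 2018) = 1.55×134 + 7.22×30 + 2.38×102 + 1.24×238 + 3.08×209 = 207.7 + 216.6 + 242.76 + 295.12 + 643.72 = 1605.9
ΣP(Q1 2018)Q(Q1 2018) = 1.79×134 + 5.84×30 + 1.65×102 + 1.59×238 + 2.53×209 = 239.86 + 175.2 + 168.3 + 378.42 + 528.77 = 1490.55
L = 1605.9 / 1490.55 × 100 = 107.7388
Paasche component (current-period weights):
ΣP(Q2 2018)Q(Q2 2018) = 1.55×122 + 7.22×27 + 2.38×102 + 1.24×280 + 3.08×159 = 189.1 + 194.94 + 242.76 + 347.2 + 489.72 = 1463.72
ΣP(Q1 2018)Q(Q2 2018) = 1.79×122 + 5.84×27 + 1.65×102 + 1.59×280 + 2.53×159 = 218.38 + 157.68 + 168.3 + 445.2 + 402.27 = 1391.83
P = 1463.72 / 1391.83 × 100 = 105.1651
Fisher = √(L × P) = √(107.7388 × 105.1651) = 106.4442

106.44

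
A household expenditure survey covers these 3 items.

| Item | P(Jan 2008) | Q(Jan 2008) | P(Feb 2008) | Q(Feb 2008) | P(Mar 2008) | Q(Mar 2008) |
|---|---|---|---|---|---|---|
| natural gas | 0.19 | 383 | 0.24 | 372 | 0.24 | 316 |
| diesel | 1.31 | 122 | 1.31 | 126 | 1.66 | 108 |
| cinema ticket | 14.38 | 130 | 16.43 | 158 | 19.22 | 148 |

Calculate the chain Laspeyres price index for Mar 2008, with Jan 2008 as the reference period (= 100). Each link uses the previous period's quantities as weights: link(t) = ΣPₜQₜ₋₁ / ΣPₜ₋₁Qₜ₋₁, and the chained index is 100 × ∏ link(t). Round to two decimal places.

Link Jan 2008→Feb 2008:
ΣP(Feb 2008)Q(Jan 2008) = 0.24×383 + 1.31×122 + 16.43×130 = 91.92 + 159.82 + 2135.9 = 2387.64
ΣP(Jan 2008)Q(Jan 2008) = 0.19×383 + 1.31×122 + 14.38×130 = 72.77 + 159.82 + 1869.4 = 2101.99
link = 2387.64/2101.99 = 1.135895
Link Feb 2008→Mar 2008:
ΣP(Mar 2008)Q(Feb 2008) = 0.24×372 + 1.66×126 + 19.22×158 = 89.28 + 209.16 + 3036.76 = 3335.2
ΣP(Feb 2008)Q(Feb 2008) = 0.24×372 + 1.31×126 + 16.43×158 = 89.28 + 165.06 + 2595.94 = 2850.28
link = 3335.2/2850.28 = 1.170131
Chained index = 100 × 1.135895 × 1.170131 = 132.9146

132.91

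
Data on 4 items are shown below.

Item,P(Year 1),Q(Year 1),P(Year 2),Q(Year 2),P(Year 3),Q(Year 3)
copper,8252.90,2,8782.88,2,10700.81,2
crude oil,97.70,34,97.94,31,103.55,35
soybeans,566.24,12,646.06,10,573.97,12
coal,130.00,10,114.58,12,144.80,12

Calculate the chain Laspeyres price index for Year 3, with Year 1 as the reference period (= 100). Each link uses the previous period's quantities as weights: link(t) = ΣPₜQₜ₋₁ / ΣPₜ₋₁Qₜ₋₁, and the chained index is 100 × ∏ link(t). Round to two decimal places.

120.40

Link Year 1→Year 2:
ΣP(Year 2)Q(Year 1) = 8782.88×2 + 97.94×34 + 646.06×12 + 114.58×10 = 17565.76 + 3329.96 + 7752.72 + 1145.8 = 29794.24
ΣP(Year 1)Q(Year 1) = 8252.90×2 + 97.70×34 + 566.24×12 + 130.00×10 = 16505.8 + 3321.8 + 6794.88 + 1300 = 27922.48
link = 29794.24/27922.48 = 1.067034
Link Year 2→Year 3:
ΣP(Year 3)Q(Year 2) = 10700.81×2 + 103.55×31 + 573.97×10 + 144.80×12 = 21401.62 + 3210.05 + 5739.7 + 1737.6 = 32088.97
ΣP(Year 2)Q(Year 2) = 8782.88×2 + 97.94×31 + 646.06×10 + 114.58×12 = 17565.76 + 3036.14 + 6460.6 + 1374.96 = 28437.46
link = 32088.97/28437.46 = 1.128405
Chained index = 100 × 1.067034 × 1.128405 = 120.4047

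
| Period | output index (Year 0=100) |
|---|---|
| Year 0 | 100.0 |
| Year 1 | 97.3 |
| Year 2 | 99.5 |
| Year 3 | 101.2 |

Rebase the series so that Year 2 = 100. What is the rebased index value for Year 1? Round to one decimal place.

Rebased(Year 1) = 97.3 / 99.5 × 100 = 97.7889

97.8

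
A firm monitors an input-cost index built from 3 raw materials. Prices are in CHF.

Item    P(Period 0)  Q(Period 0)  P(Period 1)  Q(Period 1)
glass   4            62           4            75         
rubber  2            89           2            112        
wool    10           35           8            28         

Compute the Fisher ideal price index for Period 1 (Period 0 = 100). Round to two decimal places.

Laspeyres component (base-period weights):
ΣP(Period 1)Q(Period 0) = 4×62 + 2×89 + 8×35 = 248 + 178 + 280 = 706
ΣP(Period 0)Q(Period 0) = 4×62 + 2×89 + 10×35 = 248 + 178 + 350 = 776
L = 706 / 776 × 100 = 90.9794
Paasche component (current-period weights):
ΣP(Period 1)Q(Period 1) = 4×75 + 2×112 + 8×28 = 300 + 224 + 224 = 748
ΣP(Period 0)Q(Period 1) = 4×75 + 2×112 + 10×28 = 300 + 224 + 280 = 804
P = 748 / 804 × 100 = 93.0348
Fisher = √(L × P) = √(90.9794 × 93.0348) = 92.0014

92.00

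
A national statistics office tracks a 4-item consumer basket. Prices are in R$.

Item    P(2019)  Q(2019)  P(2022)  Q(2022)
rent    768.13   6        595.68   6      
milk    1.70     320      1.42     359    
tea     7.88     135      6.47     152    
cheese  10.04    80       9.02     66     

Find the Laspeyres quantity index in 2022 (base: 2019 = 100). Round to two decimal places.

100.85

Laspeyres quantity index uses base-period prices as weights.
ΣP(2019)·Q(2022) = 768.13×6 + 1.70×359 + 7.88×152 + 10.04×66 = 4608.78 + 610.3 + 1197.76 + 662.64 = 7079.48
ΣP(2019)·Q(2019) = 768.13×6 + 1.70×320 + 7.88×135 + 10.04×80 = 4608.78 + 544 + 1063.8 + 803.2 = 7019.78
Index = 7079.48 / 7019.78 × 100 = 100.8505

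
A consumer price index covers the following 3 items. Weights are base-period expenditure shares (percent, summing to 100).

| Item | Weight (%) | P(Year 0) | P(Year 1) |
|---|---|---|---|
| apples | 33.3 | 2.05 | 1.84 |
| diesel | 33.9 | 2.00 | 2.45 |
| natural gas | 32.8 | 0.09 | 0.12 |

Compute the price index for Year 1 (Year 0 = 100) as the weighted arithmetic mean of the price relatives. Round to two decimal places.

apples: 33.3 × (1.84/2.05) = 33.3 × 0.897561 = 29.8888
diesel: 33.9 × (2.45/2.00) = 33.9 × 1.225000 = 41.5275
natural gas: 32.8 × (0.12/0.09) = 32.8 × 1.333333 = 43.7333
Index = Σ wᵢ·(p₁ᵢ/p₀ᵢ) = 29.8888 + 41.5275 + 43.7333 = 115.1496

115.15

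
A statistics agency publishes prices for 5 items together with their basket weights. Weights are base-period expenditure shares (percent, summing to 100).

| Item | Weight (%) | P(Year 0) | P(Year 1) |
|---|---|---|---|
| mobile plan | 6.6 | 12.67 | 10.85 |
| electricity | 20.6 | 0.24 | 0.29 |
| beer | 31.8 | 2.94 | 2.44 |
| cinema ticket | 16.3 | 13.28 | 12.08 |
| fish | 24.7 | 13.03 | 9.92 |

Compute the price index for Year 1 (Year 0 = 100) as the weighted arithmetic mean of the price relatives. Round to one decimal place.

mobile plan: 6.6 × (10.85/12.67) = 6.6 × 0.856354 = 5.6519
electricity: 20.6 × (0.29/0.24) = 20.6 × 1.208333 = 24.8917
beer: 31.8 × (2.44/2.94) = 31.8 × 0.829932 = 26.3918
cinema ticket: 16.3 × (12.08/13.28) = 16.3 × 0.909639 = 14.8271
fish: 24.7 × (9.92/13.03) = 24.7 × 0.761320 = 18.8046
Index = Σ wᵢ·(p₁ᵢ/p₀ᵢ) = 5.6519 + 24.8917 + 26.3918 + 14.8271 + 18.8046 = 90.5672

90.6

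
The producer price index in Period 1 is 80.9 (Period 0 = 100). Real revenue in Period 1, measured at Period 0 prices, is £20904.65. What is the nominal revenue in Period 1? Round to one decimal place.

16911.9

Nominal = Real × (Index/100) = 20904.65 × (80.9/100)
        = 20904.65 × 0.809 = 16911.8619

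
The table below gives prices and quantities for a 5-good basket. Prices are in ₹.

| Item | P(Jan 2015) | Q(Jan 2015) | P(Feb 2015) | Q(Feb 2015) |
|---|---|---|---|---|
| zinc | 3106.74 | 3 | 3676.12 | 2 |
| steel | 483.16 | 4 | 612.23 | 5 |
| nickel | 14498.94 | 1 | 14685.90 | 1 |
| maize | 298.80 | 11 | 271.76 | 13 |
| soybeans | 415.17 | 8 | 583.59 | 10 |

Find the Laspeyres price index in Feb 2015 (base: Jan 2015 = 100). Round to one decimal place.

Laspeyres price index uses base-period quantities as weights.
ΣP(Feb 2015)·Q(Jan 2015) = 3676.12×3 + 612.23×4 + 14685.90×1 + 271.76×11 + 583.59×8 = 11028.36 + 2448.92 + 14685.9 + 2989.36 + 4668.72 = 35821.26
ΣP(Jan 2015)·Q(Jan 2015) = 3106.74×3 + 483.16×4 + 14498.94×1 + 298.80×11 + 415.17×8 = 9320.22 + 1932.64 + 14498.94 + 3286.8 + 3321.36 = 32359.96
Index = 35821.26 / 32359.96 × 100 = 110.6962

110.7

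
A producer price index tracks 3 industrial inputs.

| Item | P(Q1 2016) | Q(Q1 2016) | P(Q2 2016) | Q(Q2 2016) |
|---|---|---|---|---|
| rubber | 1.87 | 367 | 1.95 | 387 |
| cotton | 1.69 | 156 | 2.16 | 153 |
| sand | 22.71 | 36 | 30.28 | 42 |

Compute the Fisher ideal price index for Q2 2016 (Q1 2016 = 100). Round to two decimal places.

121.48

Laspeyres component (base-period weights):
ΣP(Q2 2016)Q(Q1 2016) = 1.95×367 + 2.16×156 + 30.28×36 = 715.65 + 336.96 + 1090.08 = 2142.69
ΣP(Q1 2016)Q(Q1 2016) = 1.87×367 + 1.69×156 + 22.71×36 = 686.29 + 263.64 + 817.56 = 1767.49
L = 2142.69 / 1767.49 × 100 = 121.2278
Paasche component (current-period weights):
ΣP(Q2 2016)Q(Q2 2016) = 1.95×387 + 2.16×153 + 30.28×42 = 754.65 + 330.48 + 1271.76 = 2356.89
ΣP(Q1 2016)Q(Q2 2016) = 1.87×387 + 1.69×153 + 22.71×42 = 723.69 + 258.57 + 953.82 = 1936.08
P = 2356.89 / 1936.08 × 100 = 121.7352
Fisher = √(L × P) = √(121.2278 × 121.7352) = 121.4812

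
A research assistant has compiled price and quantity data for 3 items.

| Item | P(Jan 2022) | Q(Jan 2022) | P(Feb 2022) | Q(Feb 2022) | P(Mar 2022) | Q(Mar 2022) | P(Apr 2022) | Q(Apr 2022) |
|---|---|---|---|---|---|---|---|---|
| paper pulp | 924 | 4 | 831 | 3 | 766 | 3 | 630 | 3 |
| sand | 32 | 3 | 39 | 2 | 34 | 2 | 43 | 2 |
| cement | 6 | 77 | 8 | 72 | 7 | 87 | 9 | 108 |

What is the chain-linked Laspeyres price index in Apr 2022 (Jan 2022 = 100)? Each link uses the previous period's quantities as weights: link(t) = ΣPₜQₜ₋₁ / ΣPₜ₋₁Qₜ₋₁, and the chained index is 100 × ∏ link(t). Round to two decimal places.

Link Jan 2022→Feb 2022:
ΣP(Feb 2022)Q(Jan 2022) = 831×4 + 39×3 + 8×77 = 3324 + 117 + 616 = 4057
ΣP(Jan 2022)Q(Jan 2022) = 924×4 + 32×3 + 6×77 = 3696 + 96 + 462 = 4254
link = 4057/4254 = 0.953691
Link Feb 2022→Mar 2022:
ΣP(Mar 2022)Q(Feb 2022) = 766×3 + 34×2 + 7×72 = 2298 + 68 + 504 = 2870
ΣP(Feb 2022)Q(Feb 2022) = 831×3 + 39×2 + 8×72 = 2493 + 78 + 576 = 3147
link = 2870/3147 = 0.911980
Link Mar 2022→Apr 2022:
ΣP(Apr 2022)Q(Mar 2022) = 630×3 + 43×2 + 9×87 = 1890 + 86 + 783 = 2759
ΣP(Mar 2022)Q(Mar 2022) = 766×3 + 34×2 + 7×87 = 2298 + 68 + 609 = 2975
link = 2759/2975 = 0.927395
Chained index = 100 × 0.953691 × 0.911980 × 0.927395 = 80.6598

80.66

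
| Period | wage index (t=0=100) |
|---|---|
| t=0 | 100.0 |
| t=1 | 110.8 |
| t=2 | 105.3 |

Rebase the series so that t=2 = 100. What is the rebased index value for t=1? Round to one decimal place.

105.2

Rebased(t=1) = 110.8 / 105.3 × 100 = 105.2232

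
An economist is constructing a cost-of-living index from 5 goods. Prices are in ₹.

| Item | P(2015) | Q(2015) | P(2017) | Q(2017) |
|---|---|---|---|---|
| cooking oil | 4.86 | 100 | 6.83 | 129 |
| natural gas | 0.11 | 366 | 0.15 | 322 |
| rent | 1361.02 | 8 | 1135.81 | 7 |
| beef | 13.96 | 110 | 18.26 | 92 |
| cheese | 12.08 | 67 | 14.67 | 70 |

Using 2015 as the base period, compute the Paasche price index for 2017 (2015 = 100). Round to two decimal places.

94.05

Paasche price index uses current-period quantities as weights.
ΣP(2017)·Q(2017) = 6.83×129 + 0.15×322 + 1135.81×7 + 18.26×92 + 14.67×70 = 881.07 + 48.3 + 7950.67 + 1679.92 + 1026.9 = 11586.86
ΣP(2015)·Q(2017) = 4.86×129 + 0.11×322 + 1361.02×7 + 13.96×92 + 12.08×70 = 626.94 + 35.42 + 9527.14 + 1284.32 + 845.6 = 12319.42
Index = 11586.86 / 12319.42 × 100 = 94.0536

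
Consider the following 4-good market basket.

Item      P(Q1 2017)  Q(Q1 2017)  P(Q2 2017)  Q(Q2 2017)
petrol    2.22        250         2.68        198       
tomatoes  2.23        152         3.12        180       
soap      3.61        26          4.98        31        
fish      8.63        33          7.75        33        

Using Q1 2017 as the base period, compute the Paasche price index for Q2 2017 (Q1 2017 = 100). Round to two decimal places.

121.39

Paasche price index uses current-period quantities as weights.
ΣP(Q2 2017)·Q(Q2 2017) = 2.68×198 + 3.12×180 + 4.98×31 + 7.75×33 = 530.64 + 561.6 + 154.38 + 255.75 = 1502.37
ΣP(Q1 2017)·Q(Q2 2017) = 2.22×198 + 2.23×180 + 3.61×31 + 8.63×33 = 439.56 + 401.4 + 111.91 + 284.79 = 1237.66
Index = 1502.37 / 1237.66 × 100 = 121.3879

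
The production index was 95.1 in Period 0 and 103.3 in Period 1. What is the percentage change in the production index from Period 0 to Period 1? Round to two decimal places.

Change = (103.3 − 95.1) / 95.1 × 100
       = 8.2 / 95.1 × 100 = 8.6225%

8.62%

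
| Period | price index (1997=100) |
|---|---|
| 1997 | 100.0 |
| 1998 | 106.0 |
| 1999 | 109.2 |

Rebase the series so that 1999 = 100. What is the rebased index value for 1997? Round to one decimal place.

Rebased(1997) = 100.0 / 109.2 × 100 = 91.5751

91.6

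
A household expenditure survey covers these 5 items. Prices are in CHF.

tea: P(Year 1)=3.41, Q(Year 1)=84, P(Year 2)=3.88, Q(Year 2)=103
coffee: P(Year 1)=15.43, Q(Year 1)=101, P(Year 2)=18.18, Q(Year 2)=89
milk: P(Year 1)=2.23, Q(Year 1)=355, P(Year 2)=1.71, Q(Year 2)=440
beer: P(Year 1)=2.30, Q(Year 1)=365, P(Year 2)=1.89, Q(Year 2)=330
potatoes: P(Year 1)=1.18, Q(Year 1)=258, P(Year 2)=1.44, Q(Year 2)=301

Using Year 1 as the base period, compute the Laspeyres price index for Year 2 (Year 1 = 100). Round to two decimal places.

101.32

Laspeyres price index uses base-period quantities as weights.
ΣP(Year 2)·Q(Year 1) = 3.88×84 + 18.18×101 + 1.71×355 + 1.89×365 + 1.44×258 = 325.92 + 1836.18 + 607.05 + 689.85 + 371.52 = 3830.52
ΣP(Year 1)·Q(Year 1) = 3.41×84 + 15.43×101 + 2.23×355 + 2.30×365 + 1.18×258 = 286.44 + 1558.43 + 791.65 + 839.5 + 304.44 = 3780.46
Index = 3830.52 / 3780.46 × 100 = 101.3242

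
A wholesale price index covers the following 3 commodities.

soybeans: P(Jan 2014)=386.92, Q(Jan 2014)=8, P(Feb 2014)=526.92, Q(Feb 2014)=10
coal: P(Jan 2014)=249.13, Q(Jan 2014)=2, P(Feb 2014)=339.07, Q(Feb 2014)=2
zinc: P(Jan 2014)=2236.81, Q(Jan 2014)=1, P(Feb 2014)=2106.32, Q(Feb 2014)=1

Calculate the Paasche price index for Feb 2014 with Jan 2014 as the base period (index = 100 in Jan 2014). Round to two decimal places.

121.95

Paasche price index uses current-period quantities as weights.
ΣP(Feb 2014)·Q(Feb 2014) = 526.92×10 + 339.07×2 + 2106.32×1 = 5269.2 + 678.14 + 2106.32 = 8053.66
ΣP(Jan 2014)·Q(Feb 2014) = 386.92×10 + 249.13×2 + 2236.81×1 = 3869.2 + 498.26 + 2236.81 = 6604.27
Index = 8053.66 / 6604.27 × 100 = 121.9463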